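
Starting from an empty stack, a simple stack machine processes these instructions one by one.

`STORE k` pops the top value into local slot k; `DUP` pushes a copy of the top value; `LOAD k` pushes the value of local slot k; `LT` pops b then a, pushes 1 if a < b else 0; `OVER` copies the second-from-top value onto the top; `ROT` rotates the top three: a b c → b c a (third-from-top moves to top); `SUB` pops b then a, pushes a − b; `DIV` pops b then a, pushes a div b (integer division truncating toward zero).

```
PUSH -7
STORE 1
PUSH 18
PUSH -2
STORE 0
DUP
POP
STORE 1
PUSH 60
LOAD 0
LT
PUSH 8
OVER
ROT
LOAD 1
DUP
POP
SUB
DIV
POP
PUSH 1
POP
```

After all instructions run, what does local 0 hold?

-2

PUSH -7 : [-7]
STORE 1 : []
PUSH 18 : [18]
PUSH -2 : [18, -2]
STORE 0 : [18]
DUP     : [18, 18]
POP     : [18]
STORE 1 : []
PUSH 60 : [60]
LOAD 0  : [60, -2]
LT      : [0]
PUSH 8  : [0, 8]
OVER    : [0, 8, 0]
ROT     : [8, 0, 0]
LOAD 1  : [8, 0, 0, 18]
DUP     : [8, 0, 0, 18, 18]
POP     : [8, 0, 0, 18]
SUB     : [8, 0, -18]
DIV     : [8, 0]
POP     : [8]
PUSH 1  : [8, 1]
POP     : [8]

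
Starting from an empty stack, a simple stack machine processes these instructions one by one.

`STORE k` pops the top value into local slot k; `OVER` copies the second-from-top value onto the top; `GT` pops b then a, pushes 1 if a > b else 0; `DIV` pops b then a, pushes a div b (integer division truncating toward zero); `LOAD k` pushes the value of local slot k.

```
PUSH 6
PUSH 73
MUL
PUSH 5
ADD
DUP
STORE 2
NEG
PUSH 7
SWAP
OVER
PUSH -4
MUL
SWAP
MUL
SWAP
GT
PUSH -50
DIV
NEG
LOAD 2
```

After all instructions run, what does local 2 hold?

PUSH 6   : 6
PUSH 73  : 6 73
MUL      : 438
PUSH 5   : 438 5
ADD      : 443
DUP      : 443 443
STORE 2  : 443
NEG      : -443
PUSH 7   : -443 7
SWAP     : 7 -443
OVER     : 7 -443 7
PUSH -4  : 7 -443 7 -4
MUL      : 7 -443 -28
SWAP     : 7 -28 -443
MUL      : 7 12404
SWAP     : 12404 7
GT       : 1
PUSH -50 : 1 -50
DIV      : 0
NEG      : 0
LOAD 2   : 0 443

443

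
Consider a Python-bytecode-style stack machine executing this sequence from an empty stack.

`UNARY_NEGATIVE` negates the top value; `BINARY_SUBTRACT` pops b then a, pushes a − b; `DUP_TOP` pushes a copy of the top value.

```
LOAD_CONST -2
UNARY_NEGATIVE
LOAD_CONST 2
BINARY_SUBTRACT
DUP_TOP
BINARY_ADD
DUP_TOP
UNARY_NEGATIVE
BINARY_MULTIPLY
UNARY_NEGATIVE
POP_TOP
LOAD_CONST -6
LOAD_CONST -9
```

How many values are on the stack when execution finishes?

LOAD_CONST -2   -> [-2]
UNARY_NEGATIVE  -> [2]
LOAD_CONST 2    -> [2, 2]
BINARY_SUBTRACT -> [0]
DUP_TOP         -> [0, 0]
BINARY_ADD      -> [0]
DUP_TOP         -> [0, 0]
UNARY_NEGATIVE  -> [0, 0]
BINARY_MULTIPLY -> [0]
UNARY_NEGATIVE  -> [0]
POP_TOP         -> []
LOAD_CONST -6   -> [-6]
LOAD_CONST -9   -> [-6, -9]

2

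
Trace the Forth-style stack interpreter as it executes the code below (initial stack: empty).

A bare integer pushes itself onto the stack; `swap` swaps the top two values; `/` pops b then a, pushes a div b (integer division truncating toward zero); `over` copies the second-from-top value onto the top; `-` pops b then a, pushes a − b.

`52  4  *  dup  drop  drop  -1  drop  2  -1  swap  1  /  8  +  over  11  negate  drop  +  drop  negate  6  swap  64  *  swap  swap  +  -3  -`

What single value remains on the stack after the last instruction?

52     → [52]
4      → [52, 4]
*      → [208]
dup    → [208, 208]
drop   → [208]
drop   → []
-1     → [-1]
drop   → []
2      → [2]
-1     → [2, -1]
swap   → [-1, 2]
1      → [-1, 2, 1]
/      → [-1, 2]
8      → [-1, 2, 8]
+      → [-1, 10]
over   → [-1, 10, -1]
11     → [-1, 10, -1, 11]
negate → [-1, 10, -1, -11]
drop   → [-1, 10, -1]
+      → [-1, 9]
drop   → [-1]
negate → [1]
6      → [1, 6]
swap   → [6, 1]
64     → [6, 1, 64]
*      → [6, 64]
swap   → [64, 6]
swap   → [6, 64]
+      → [70]
-3     → [70, -3]
-      → [73]

73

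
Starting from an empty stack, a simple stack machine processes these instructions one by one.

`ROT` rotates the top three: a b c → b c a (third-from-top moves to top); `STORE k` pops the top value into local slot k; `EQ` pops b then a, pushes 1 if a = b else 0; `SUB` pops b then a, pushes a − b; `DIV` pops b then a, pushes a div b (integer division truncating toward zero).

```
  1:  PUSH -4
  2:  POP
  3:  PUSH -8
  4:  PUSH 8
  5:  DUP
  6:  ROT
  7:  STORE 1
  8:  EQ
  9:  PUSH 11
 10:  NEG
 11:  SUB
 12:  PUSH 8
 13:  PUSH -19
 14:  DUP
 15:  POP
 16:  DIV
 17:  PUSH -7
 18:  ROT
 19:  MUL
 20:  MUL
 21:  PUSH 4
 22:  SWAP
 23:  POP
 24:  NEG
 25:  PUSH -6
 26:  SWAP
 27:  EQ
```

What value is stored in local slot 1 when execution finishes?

PUSH -4  : -4
POP      : (empty)
PUSH -8  : -8
PUSH 8   : -8 8
DUP      : -8 8 8
ROT      : 8 8 -8
STORE 1  : 8 8
EQ       : 1
PUSH 11  : 1 11
NEG      : 1 -11
SUB      : 12
PUSH 8   : 12 8
PUSH -19 : 12 8 -19
DUP      : 12 8 -19 -19
POP      : 12 8 -19
DIV      : 12 0
PUSH -7  : 12 0 -7
ROT      : 0 -7 12
MUL      : 0 -84
MUL      : 0
PUSH 4   : 0 4
SWAP     : 4 0
POP      : 4
NEG      : -4
PUSH -6  : -4 -6
SWAP     : -6 -4
EQ       : 0

-8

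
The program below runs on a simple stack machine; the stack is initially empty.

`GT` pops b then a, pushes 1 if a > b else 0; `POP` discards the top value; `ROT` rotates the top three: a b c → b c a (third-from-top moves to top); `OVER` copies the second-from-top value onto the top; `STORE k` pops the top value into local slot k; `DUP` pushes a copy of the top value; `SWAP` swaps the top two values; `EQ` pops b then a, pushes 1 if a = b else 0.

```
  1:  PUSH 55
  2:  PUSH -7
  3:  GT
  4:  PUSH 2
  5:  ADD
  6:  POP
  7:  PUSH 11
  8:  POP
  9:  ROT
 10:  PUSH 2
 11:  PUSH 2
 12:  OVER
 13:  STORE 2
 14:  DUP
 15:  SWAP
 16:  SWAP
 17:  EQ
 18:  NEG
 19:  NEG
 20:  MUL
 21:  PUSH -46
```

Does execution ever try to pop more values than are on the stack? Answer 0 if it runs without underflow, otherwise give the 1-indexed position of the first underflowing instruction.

9

PUSH 55 : 55
PUSH -7 : 55 -7
GT      : 1
PUSH 2  : 1 2
ADD     : 3
POP     : (empty)
PUSH 11 : 11
POP     : (empty)
ROT  — needs 3 operands, stack has 0 → underflow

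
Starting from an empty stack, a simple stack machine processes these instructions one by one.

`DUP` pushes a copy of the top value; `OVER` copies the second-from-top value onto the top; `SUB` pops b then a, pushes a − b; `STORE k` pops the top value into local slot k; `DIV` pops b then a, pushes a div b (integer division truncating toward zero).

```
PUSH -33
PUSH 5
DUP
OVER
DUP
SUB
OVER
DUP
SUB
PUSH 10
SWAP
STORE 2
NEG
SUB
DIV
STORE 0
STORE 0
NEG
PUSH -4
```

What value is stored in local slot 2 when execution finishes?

PUSH -33 -> -33
PUSH 5   -> -33 5
DUP      -> -33 5 5
OVER     -> -33 5 5 5
DUP      -> -33 5 5 5 5
SUB      -> -33 5 5 0
OVER     -> -33 5 5 0 5
DUP      -> -33 5 5 0 5 5
SUB      -> -33 5 5 0 0
PUSH 10  -> -33 5 5 0 0 10
SWAP     -> -33 5 5 0 10 0
STORE 2  -> -33 5 5 0 10
NEG      -> -33 5 5 0 -10
SUB      -> -33 5 5 10
DIV      -> -33 5 0
STORE 0  -> -33 5
STORE 0  -> -33
NEG      -> 33
PUSH -4  -> 33 -4

0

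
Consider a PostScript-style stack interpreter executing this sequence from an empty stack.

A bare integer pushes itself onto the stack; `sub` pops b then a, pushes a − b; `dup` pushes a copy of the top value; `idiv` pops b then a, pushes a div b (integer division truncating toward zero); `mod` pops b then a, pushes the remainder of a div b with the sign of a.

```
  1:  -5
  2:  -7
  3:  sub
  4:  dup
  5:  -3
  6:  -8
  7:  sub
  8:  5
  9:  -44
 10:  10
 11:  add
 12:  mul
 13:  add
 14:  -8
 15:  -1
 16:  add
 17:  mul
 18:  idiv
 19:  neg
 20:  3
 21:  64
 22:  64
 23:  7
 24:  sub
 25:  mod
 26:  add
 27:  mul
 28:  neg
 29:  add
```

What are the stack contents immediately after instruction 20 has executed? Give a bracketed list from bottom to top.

[2, 0, 3]

-5   → -5
-7   → -5 -7
sub  → 2
dup  → 2 2
-3   → 2 2 -3
-8   → 2 2 -3 -8
sub  → 2 2 5
5    → 2 2 5 5
-44  → 2 2 5 5 -44
10   → 2 2 5 5 -44 10
add  → 2 2 5 5 -34
mul  → 2 2 5 -170
add  → 2 2 -165
-8   → 2 2 -165 -8
-1   → 2 2 -165 -8 -1
add  → 2 2 -165 -9
mul  → 2 2 1485
idiv → 2 0
neg  → 2 0
3    → 2 0 3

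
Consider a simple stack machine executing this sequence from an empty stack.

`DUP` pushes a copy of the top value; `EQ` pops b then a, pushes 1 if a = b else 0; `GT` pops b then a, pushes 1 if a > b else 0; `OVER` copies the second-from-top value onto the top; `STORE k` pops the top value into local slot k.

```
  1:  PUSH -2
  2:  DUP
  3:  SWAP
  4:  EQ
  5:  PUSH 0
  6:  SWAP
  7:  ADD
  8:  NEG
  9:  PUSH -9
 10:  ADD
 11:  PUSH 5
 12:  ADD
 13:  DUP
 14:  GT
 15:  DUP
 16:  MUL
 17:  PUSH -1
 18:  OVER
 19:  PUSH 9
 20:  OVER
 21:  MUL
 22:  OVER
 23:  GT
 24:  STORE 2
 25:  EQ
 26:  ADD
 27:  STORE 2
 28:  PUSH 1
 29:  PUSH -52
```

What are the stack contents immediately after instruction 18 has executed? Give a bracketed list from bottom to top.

[0, -1, 0]

PUSH -2 → -2
DUP     → -2 -2
SWAP    → -2 -2
EQ      → 1
PUSH 0  → 1 0
SWAP    → 0 1
ADD     → 1
NEG     → -1
PUSH -9 → -1 -9
ADD     → -10
PUSH 5  → -10 5
ADD     → -5
DUP     → -5 -5
GT      → 0
DUP     → 0 0
MUL     → 0
PUSH -1 → 0 -1
OVER    → 0 -1 0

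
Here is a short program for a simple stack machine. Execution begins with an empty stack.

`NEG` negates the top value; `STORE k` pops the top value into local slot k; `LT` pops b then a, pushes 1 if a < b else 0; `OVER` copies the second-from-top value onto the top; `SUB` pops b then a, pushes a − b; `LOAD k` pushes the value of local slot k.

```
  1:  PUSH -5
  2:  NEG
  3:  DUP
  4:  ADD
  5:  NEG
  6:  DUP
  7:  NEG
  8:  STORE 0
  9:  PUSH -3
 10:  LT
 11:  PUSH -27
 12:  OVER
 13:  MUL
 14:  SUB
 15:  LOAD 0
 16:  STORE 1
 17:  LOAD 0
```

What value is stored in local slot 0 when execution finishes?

PUSH -5  : [-5]
NEG      : [5]
DUP      : [5, 5]
ADD      : [10]
NEG      : [-10]
DUP      : [-10, -10]
NEG      : [-10, 10]
STORE 0  : [-10]
PUSH -3  : [-10, -3]
LT       : [1]
PUSH -27 : [1, -27]
OVER     : [1, -27, 1]
MUL      : [1, -27]
SUB      : [28]
LOAD 0   : [28, 10]
STORE 1  : [28]
LOAD 0   : [28, 10]

10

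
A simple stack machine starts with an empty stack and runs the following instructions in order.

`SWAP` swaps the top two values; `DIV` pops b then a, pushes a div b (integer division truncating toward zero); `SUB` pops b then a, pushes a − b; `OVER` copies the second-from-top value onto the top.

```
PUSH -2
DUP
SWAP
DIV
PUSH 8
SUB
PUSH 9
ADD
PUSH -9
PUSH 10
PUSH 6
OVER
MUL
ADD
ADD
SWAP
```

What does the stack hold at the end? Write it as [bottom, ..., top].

[61, 2]

PUSH -2 → [-2]
DUP     → [-2, -2]
SWAP    → [-2, -2]
DIV     → [1]
PUSH 8  → [1, 8]
SUB     → [-7]
PUSH 9  → [-7, 9]
ADD     → [2]
PUSH -9 → [2, -9]
PUSH 10 → [2, -9, 10]
PUSH 6  → [2, -9, 10, 6]
OVER    → [2, -9, 10, 6, 10]
MUL     → [2, -9, 10, 60]
ADD     → [2, -9, 70]
ADD     → [2, 61]
SWAP    → [61, 2]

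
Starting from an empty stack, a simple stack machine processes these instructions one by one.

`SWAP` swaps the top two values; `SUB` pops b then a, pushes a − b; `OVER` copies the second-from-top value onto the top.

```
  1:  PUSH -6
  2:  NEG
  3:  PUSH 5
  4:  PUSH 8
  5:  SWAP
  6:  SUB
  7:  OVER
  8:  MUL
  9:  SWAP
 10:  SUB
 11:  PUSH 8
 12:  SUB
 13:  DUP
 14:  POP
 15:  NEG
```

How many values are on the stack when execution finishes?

PUSH -6 → -6
NEG     → 6
PUSH 5  → 6 5
PUSH 8  → 6 5 8
SWAP    → 6 8 5
SUB     → 6 3
OVER    → 6 3 6
MUL     → 6 18
SWAP    → 18 6
SUB     → 12
PUSH 8  → 12 8
SUB     → 4
DUP     → 4 4
POP     → 4
NEG     → -4

1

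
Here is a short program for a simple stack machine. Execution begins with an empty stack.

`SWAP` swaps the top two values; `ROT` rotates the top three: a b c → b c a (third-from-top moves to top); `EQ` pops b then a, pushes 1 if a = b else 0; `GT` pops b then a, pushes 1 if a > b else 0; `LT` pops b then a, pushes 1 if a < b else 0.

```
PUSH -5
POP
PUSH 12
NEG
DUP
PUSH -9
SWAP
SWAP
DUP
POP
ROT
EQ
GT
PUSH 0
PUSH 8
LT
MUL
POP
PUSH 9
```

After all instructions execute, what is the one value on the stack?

9

PUSH -5 -> [-5]
POP     -> []
PUSH 12 -> [12]
NEG     -> [-12]
DUP     -> [-12, -12]
PUSH -9 -> [-12, -12, -9]
SWAP    -> [-12, -9, -12]
SWAP    -> [-12, -12, -9]
DUP     -> [-12, -12, -9, -9]
POP     -> [-12, -12, -9]
ROT     -> [-12, -9, -12]
EQ      -> [-12, 0]
GT      -> [0]
PUSH 0  -> [0, 0]
PUSH 8  -> [0, 0, 8]
LT      -> [0, 1]
MUL     -> [0]
POP     -> []
PUSH 9  -> [9]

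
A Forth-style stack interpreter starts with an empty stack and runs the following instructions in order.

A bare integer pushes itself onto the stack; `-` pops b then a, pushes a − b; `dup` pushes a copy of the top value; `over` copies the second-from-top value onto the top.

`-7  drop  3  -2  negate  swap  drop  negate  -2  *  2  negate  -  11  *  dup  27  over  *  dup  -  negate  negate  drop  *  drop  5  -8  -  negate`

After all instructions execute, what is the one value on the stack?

-7     -> [-7]
drop   -> []
3      -> [3]
-2     -> [3, -2]
negate -> [3, 2]
swap   -> [2, 3]
drop   -> [2]
negate -> [-2]
-2     -> [-2, -2]
*      -> [4]
2      -> [4, 2]
negate -> [4, -2]
-      -> [6]
11     -> [6, 11]
*      -> [66]
dup    -> [66, 66]
27     -> [66, 66, 27]
over   -> [66, 66, 27, 66]
*      -> [66, 66, 1782]
dup    -> [66, 66, 1782, 1782]
-      -> [66, 66, 0]
negate -> [66, 66, 0]
negate -> [66, 66, 0]
drop   -> [66, 66]
*      -> [4356]
drop   -> []
5      -> [5]
-8     -> [5, -8]
-      -> [13]
negate -> [-13]

-13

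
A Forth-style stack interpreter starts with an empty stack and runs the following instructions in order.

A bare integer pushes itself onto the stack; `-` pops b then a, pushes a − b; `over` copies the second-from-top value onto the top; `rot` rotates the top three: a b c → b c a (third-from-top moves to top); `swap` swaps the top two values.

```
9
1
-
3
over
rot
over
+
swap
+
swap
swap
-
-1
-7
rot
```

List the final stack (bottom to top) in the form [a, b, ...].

[-1, -7, -21]

9    -> 9
1    -> 9 1
-    -> 8
3    -> 8 3
over -> 8 3 8
rot  -> 3 8 8
over -> 3 8 8 8
+    -> 3 8 16
swap -> 3 16 8
+    -> 3 24
swap -> 24 3
swap -> 3 24
-    -> -21
-1   -> -21 -1
-7   -> -21 -1 -7
rot  -> -1 -7 -21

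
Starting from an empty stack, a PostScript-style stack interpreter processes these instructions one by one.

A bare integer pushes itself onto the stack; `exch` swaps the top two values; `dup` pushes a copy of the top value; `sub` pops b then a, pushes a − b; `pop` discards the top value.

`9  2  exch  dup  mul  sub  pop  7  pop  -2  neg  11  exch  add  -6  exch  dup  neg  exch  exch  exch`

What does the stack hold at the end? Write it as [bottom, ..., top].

[-6, -13, 13]

9    -> 9
2    -> 9 2
exch -> 2 9
dup  -> 2 9 9
mul  -> 2 81
sub  -> -79
pop  -> (empty)
7    -> 7
pop  -> (empty)
-2   -> -2
neg  -> 2
11   -> 2 11
exch -> 11 2
add  -> 13
-6   -> 13 -6
exch -> -6 13
dup  -> -6 13 13
neg  -> -6 13 -13
exch -> -6 -13 13
exch -> -6 13 -13
exch -> -6 -13 13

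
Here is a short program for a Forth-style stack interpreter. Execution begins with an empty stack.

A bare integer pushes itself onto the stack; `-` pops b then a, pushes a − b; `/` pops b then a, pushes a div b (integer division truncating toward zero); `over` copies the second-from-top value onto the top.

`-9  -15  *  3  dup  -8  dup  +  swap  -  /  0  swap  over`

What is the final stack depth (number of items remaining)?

4

-9    -9
-15   -9 -15
*     135
3     135 3
dup   135 3 3
-8    135 3 3 -8
dup   135 3 3 -8 -8
+     135 3 3 -16
swap  135 3 -16 3
-     135 3 -19
/     135 0
0     135 0 0
swap  135 0 0
over  135 0 0 0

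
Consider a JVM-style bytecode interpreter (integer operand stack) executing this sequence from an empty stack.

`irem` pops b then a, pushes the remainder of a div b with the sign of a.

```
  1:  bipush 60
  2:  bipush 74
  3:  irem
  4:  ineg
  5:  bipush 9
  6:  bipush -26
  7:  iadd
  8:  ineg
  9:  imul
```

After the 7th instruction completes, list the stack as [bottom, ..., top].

bipush 60   [60]
bipush 74   [60, 74]
irem        [60]
ineg        [-60]
bipush 9    [-60, 9]
bipush -26  [-60, 9, -26]
iadd        [-60, -17]

[-60, -17]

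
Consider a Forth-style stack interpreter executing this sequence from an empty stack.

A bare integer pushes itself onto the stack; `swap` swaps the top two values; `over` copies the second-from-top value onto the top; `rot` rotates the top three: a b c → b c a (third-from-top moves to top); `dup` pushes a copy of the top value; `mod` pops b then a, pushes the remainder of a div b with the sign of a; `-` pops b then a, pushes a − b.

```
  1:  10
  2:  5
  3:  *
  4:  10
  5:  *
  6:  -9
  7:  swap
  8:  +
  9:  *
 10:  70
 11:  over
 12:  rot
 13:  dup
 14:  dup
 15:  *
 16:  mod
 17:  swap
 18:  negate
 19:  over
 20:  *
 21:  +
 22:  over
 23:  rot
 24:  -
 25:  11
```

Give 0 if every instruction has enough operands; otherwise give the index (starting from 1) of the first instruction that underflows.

9

10   : 10
5    : 10 5
*    : 50
10   : 50 10
*    : 500
-9   : 500 -9
swap : -9 500
+    : 491
*  — needs 2 operands, stack has 1 → underflow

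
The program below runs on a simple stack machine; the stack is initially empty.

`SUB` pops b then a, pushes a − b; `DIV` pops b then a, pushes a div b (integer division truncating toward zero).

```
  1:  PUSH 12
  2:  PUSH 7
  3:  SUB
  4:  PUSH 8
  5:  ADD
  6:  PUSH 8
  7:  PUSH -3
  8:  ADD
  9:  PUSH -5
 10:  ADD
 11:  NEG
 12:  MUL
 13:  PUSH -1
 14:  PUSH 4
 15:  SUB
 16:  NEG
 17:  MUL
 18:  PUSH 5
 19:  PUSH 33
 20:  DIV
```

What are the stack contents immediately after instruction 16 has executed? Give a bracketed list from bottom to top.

[0, 5]

PUSH 12 -> 12
PUSH 7  -> 12 7
SUB     -> 5
PUSH 8  -> 5 8
ADD     -> 13
PUSH 8  -> 13 8
PUSH -3 -> 13 8 -3
ADD     -> 13 5
PUSH -5 -> 13 5 -5
ADD     -> 13 0
NEG     -> 13 0
MUL     -> 0
PUSH -1 -> 0 -1
PUSH 4  -> 0 -1 4
SUB     -> 0 -5
NEG     -> 0 5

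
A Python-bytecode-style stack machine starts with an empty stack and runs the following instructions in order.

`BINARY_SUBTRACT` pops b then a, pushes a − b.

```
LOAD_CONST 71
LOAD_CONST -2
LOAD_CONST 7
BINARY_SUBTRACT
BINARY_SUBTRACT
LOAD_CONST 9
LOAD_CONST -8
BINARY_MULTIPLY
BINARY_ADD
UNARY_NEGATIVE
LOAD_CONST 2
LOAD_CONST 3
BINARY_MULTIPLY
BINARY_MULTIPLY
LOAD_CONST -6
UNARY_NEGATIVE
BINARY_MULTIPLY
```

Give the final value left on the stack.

-288

LOAD_CONST 71   : [71]
LOAD_CONST -2   : [71, -2]
LOAD_CONST 7    : [71, -2, 7]
BINARY_SUBTRACT : [71, -9]
BINARY_SUBTRACT : [80]
LOAD_CONST 9    : [80, 9]
LOAD_CONST -8   : [80, 9, -8]
BINARY_MULTIPLY : [80, -72]
BINARY_ADD      : [8]
UNARY_NEGATIVE  : [-8]
LOAD_CONST 2    : [-8, 2]
LOAD_CONST 3    : [-8, 2, 3]
BINARY_MULTIPLY : [-8, 6]
BINARY_MULTIPLY : [-48]
LOAD_CONST -6   : [-48, -6]
UNARY_NEGATIVE  : [-48, 6]
BINARY_MULTIPLY : [-288]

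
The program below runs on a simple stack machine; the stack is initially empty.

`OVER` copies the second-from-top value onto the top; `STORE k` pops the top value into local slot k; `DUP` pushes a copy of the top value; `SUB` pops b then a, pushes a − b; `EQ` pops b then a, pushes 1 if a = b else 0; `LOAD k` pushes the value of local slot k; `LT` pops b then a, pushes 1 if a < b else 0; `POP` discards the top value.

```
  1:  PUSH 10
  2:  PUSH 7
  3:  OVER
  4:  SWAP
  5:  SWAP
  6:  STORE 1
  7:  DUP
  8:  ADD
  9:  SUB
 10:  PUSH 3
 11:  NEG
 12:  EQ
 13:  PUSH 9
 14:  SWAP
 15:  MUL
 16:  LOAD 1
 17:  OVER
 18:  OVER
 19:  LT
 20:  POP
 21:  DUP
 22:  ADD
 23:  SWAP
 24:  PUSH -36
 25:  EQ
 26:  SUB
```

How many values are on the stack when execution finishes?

PUSH 10  → [10]
PUSH 7   → [10, 7]
OVER     → [10, 7, 10]
SWAP     → [10, 10, 7]
SWAP     → [10, 7, 10]
STORE 1  → [10, 7]
DUP      → [10, 7, 7]
ADD      → [10, 14]
SUB      → [-4]
PUSH 3   → [-4, 3]
NEG      → [-4, -3]
EQ       → [0]
PUSH 9   → [0, 9]
SWAP     → [9, 0]
MUL      → [0]
LOAD 1   → [0, 10]
OVER     → [0, 10, 0]
OVER     → [0, 10, 0, 10]
LT       → [0, 10, 1]
POP      → [0, 10]
DUP      → [0, 10, 10]
ADD      → [0, 20]
SWAP     → [20, 0]
PUSH -36 → [20, 0, -36]
EQ       → [20, 0]
SUB      → [20]

1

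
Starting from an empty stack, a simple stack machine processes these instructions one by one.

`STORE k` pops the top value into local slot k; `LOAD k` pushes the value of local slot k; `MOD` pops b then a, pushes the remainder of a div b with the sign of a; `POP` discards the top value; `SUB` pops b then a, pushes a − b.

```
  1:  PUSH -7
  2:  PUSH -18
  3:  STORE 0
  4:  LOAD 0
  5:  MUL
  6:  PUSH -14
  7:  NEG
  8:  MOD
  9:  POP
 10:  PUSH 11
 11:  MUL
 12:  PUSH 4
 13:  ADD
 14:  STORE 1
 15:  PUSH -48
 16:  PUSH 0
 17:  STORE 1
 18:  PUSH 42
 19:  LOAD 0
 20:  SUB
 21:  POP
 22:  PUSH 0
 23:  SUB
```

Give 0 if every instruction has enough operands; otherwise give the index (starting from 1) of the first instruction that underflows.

11

PUSH -7  : -7
PUSH -18 : -7 -18
STORE 0  : -7
LOAD 0   : -7 -18
MUL      : 126
PUSH -14 : 126 -14
NEG      : 126 14
MOD      : 0
POP      : (empty)
PUSH 11  : 11
MUL  — needs 2 operands, stack has 1 → underflow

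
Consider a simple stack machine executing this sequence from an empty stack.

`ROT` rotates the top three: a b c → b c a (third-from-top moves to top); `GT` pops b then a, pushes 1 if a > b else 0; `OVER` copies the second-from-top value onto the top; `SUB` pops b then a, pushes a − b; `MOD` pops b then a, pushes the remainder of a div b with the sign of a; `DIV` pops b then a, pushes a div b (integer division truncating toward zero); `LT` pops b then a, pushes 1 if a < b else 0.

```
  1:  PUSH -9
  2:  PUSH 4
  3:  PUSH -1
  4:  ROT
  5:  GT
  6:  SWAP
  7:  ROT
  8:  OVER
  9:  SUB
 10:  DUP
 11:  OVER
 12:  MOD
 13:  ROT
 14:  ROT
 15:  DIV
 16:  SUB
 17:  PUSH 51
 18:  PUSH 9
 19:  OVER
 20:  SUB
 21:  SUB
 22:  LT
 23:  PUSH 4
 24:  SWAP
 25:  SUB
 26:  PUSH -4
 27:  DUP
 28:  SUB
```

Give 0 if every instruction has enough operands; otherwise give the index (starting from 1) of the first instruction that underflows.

PUSH -9 : -9
PUSH 4  : -9 4
PUSH -1 : -9 4 -1
ROT     : 4 -1 -9
GT      : 4 1
SWAP    : 1 4
ROT  — needs 3 operands, stack has 2 → underflow

7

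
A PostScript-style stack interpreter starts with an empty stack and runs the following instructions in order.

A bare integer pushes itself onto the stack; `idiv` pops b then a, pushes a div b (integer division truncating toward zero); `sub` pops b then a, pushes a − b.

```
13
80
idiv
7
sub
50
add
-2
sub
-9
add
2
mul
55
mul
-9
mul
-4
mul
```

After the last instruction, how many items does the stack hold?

13   → [13]
80   → [13, 80]
idiv → [0]
7    → [0, 7]
sub  → [-7]
50   → [-7, 50]
add  → [43]
-2   → [43, -2]
sub  → [45]
-9   → [45, -9]
add  → [36]
2    → [36, 2]
mul  → [72]
55   → [72, 55]
mul  → [3960]
-9   → [3960, -9]
mul  → [-35640]
-4   → [-35640, -4]
mul  → [142560]

1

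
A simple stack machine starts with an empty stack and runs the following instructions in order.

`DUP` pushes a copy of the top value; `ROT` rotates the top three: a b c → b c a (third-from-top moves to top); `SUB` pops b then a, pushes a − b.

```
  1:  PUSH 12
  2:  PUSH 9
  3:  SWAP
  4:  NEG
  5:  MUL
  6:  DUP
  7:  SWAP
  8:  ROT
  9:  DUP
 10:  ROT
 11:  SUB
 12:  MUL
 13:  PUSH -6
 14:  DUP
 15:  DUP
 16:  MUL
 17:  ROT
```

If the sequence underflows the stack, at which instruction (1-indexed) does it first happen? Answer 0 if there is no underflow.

PUSH 12  [12]
PUSH 9   [12, 9]
SWAP     [9, 12]
NEG      [9, -12]
MUL      [-108]
DUP      [-108, -108]
SWAP     [-108, -108]
ROT  — needs 3 operands, stack has 2 → underflow

8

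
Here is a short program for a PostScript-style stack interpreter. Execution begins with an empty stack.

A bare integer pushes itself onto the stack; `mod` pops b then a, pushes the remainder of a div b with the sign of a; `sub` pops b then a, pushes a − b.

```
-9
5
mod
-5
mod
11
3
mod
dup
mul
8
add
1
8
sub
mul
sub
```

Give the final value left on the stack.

80

-9  → -9
5   → -9 5
mod → -4
-5  → -4 -5
mod → -4
11  → -4 11
3   → -4 11 3
mod → -4 2
dup → -4 2 2
mul → -4 4
8   → -4 4 8
add → -4 12
1   → -4 12 1
8   → -4 12 1 8
sub → -4 12 -7
mul → -4 -84
sub → 80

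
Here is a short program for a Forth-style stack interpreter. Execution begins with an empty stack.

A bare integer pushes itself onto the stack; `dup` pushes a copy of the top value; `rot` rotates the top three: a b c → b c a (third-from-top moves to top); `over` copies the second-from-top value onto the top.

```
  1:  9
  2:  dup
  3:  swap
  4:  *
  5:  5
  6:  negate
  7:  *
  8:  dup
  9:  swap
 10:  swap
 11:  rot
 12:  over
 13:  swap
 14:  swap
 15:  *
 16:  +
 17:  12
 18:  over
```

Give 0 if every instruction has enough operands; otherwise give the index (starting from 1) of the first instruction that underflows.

11

9      -> [9]
dup    -> [9, 9]
swap   -> [9, 9]
*      -> [81]
5      -> [81, 5]
negate -> [81, -5]
*      -> [-405]
dup    -> [-405, -405]
swap   -> [-405, -405]
swap   -> [-405, -405]
rot  — needs 3 operands, stack has 2 → underflow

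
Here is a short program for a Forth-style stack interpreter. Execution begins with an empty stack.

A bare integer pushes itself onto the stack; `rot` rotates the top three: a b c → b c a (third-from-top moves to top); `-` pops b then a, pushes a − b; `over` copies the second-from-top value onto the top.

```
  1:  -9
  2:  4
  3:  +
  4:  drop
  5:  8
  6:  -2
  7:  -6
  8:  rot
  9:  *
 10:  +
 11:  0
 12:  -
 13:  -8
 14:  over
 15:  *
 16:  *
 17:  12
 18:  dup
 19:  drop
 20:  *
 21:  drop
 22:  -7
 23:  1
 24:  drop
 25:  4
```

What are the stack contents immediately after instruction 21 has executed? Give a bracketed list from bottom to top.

[]

-9   : -9
4    : -9 4
+    : -5
drop : (empty)
8    : 8
-2   : 8 -2
-6   : 8 -2 -6
rot  : -2 -6 8
*    : -2 -48
+    : -50
0    : -50 0
-    : -50
-8   : -50 -8
over : -50 -8 -50
*    : -50 400
*    : -20000
12   : -20000 12
dup  : -20000 12 12
drop : -20000 12
*    : -240000
drop : (empty)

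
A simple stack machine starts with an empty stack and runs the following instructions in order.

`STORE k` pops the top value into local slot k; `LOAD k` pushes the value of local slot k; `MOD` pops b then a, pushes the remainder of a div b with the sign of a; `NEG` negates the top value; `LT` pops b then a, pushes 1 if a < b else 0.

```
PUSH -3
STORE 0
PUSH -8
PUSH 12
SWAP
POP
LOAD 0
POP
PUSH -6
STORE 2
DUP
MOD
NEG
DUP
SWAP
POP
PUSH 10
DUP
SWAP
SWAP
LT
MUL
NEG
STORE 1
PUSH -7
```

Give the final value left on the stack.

-7

PUSH -3 : [-3]
STORE 0 : []
PUSH -8 : [-8]
PUSH 12 : [-8, 12]
SWAP    : [12, -8]
POP     : [12]
LOAD 0  : [12, -3]
POP     : [12]
PUSH -6 : [12, -6]
STORE 2 : [12]
DUP     : [12, 12]
MOD     : [0]
NEG     : [0]
DUP     : [0, 0]
SWAP    : [0, 0]
POP     : [0]
PUSH 10 : [0, 10]
DUP     : [0, 10, 10]
SWAP    : [0, 10, 10]
SWAP    : [0, 10, 10]
LT      : [0, 0]
MUL     : [0]
NEG     : [0]
STORE 1 : []
PUSH -7 : [-7]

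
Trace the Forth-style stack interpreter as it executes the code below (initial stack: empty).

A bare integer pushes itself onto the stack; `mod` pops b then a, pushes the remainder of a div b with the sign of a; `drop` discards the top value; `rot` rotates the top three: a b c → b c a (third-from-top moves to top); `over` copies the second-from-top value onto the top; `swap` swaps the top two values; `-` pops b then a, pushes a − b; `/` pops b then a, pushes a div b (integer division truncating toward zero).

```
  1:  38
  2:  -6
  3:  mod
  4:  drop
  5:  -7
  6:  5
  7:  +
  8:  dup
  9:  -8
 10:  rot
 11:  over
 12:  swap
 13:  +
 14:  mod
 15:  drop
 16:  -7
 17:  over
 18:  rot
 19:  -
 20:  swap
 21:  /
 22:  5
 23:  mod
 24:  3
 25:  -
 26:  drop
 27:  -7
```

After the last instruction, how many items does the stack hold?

1

38   -> 38
-6   -> 38 -6
mod  -> 2
drop -> (empty)
-7   -> -7
5    -> -7 5
+    -> -2
dup  -> -2 -2
-8   -> -2 -2 -8
rot  -> -2 -8 -2
over -> -2 -8 -2 -8
swap -> -2 -8 -8 -2
+    -> -2 -8 -10
mod  -> -2 -8
drop -> -2
-7   -> -2 -7
over -> -2 -7 -2
rot  -> -7 -2 -2
-    -> -7 0
swap -> 0 -7
/    -> 0
5    -> 0 5
mod  -> 0
3    -> 0 3
-    -> -3
drop -> (empty)
-7   -> -7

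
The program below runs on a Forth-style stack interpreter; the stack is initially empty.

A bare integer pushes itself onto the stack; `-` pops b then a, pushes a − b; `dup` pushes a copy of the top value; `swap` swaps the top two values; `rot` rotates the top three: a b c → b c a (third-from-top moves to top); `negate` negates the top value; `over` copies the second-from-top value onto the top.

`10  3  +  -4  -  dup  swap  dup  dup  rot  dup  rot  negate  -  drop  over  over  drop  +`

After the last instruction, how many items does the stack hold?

10     -> 10
3      -> 10 3
+      -> 13
-4     -> 13 -4
-      -> 17
dup    -> 17 17
swap   -> 17 17
dup    -> 17 17 17
dup    -> 17 17 17 17
rot    -> 17 17 17 17
dup    -> 17 17 17 17 17
rot    -> 17 17 17 17 17
negate -> 17 17 17 17 -17
-      -> 17 17 17 34
drop   -> 17 17 17
over   -> 17 17 17 17
over   -> 17 17 17 17 17
drop   -> 17 17 17 17
+      -> 17 17 34

3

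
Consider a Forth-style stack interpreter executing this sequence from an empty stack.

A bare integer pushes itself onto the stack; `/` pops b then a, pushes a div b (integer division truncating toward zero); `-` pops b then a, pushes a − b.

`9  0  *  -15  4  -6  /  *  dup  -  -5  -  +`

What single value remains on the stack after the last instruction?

9   -> 9
0   -> 9 0
*   -> 0
-15 -> 0 -15
4   -> 0 -15 4
-6  -> 0 -15 4 -6
/   -> 0 -15 0
*   -> 0 0
dup -> 0 0 0
-   -> 0 0
-5  -> 0 0 -5
-   -> 0 5
+   -> 5

5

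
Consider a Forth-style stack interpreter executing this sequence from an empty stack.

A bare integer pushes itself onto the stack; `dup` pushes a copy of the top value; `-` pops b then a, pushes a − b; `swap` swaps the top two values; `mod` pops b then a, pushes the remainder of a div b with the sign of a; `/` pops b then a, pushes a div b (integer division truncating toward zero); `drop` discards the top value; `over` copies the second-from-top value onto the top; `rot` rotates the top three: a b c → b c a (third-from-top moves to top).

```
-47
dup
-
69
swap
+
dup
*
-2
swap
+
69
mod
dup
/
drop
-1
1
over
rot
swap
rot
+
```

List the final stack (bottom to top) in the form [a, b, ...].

[-1, 0]

-47  -> [-47]
dup  -> [-47, -47]
-    -> [0]
69   -> [0, 69]
swap -> [69, 0]
+    -> [69]
dup  -> [69, 69]
*    -> [4761]
-2   -> [4761, -2]
swap -> [-2, 4761]
+    -> [4759]
69   -> [4759, 69]
mod  -> [67]
dup  -> [67, 67]
/    -> [1]
drop -> []
-1   -> [-1]
1    -> [-1, 1]
over -> [-1, 1, -1]
rot  -> [1, -1, -1]
swap -> [1, -1, -1]
rot  -> [-1, -1, 1]
+    -> [-1, 0]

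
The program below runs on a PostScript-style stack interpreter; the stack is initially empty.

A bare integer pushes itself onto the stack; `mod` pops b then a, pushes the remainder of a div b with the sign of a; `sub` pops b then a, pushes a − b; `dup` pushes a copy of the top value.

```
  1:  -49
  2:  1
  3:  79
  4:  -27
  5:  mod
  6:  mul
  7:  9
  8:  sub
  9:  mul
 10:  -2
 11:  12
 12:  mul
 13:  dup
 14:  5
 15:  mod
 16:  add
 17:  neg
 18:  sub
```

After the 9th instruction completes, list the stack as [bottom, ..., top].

-49  -49
1    -49 1
79   -49 1 79
-27  -49 1 79 -27
mod  -49 1 25
mul  -49 25
9    -49 25 9
sub  -49 16
mul  -784

[-784]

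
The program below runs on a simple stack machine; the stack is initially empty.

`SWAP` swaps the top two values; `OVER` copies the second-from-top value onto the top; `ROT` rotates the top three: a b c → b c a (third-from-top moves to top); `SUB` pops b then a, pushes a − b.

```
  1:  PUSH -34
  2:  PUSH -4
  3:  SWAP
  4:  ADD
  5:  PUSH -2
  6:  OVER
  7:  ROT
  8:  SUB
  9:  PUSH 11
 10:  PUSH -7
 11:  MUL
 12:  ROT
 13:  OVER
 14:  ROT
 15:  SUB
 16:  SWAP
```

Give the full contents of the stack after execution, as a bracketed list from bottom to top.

PUSH -34  -34
PUSH -4   -34 -4
SWAP      -4 -34
ADD       -38
PUSH -2   -38 -2
OVER      -38 -2 -38
ROT       -2 -38 -38
SUB       -2 0
PUSH 11   -2 0 11
PUSH -7   -2 0 11 -7
MUL       -2 0 -77
ROT       0 -77 -2
OVER      0 -77 -2 -77
ROT       0 -2 -77 -77
SUB       0 -2 0
SWAP      0 0 -2

[0, 0, -2]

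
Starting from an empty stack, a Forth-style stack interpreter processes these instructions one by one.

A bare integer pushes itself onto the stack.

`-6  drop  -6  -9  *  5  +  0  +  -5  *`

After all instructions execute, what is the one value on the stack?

-6    [-6]
drop  []
-6    [-6]
-9    [-6, -9]
*     [54]
5     [54, 5]
+     [59]
0     [59, 0]
+     [59]
-5    [59, -5]
*     [-295]

-295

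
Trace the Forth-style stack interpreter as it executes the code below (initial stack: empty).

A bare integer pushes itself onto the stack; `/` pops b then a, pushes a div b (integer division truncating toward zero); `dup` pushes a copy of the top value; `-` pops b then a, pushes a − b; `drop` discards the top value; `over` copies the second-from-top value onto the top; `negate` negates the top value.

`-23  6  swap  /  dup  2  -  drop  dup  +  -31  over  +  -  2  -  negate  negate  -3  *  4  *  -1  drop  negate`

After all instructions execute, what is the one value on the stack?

-23     -23
6       -23 6
swap    6 -23
/       0
dup     0 0
2       0 0 2
-       0 -2
drop    0
dup     0 0
+       0
-31     0 -31
over    0 -31 0
+       0 -31
-       31
2       31 2
-       29
negate  -29
negate  29
-3      29 -3
*       -87
4       -87 4
*       -348
-1      -348 -1
drop    -348
negate  348

348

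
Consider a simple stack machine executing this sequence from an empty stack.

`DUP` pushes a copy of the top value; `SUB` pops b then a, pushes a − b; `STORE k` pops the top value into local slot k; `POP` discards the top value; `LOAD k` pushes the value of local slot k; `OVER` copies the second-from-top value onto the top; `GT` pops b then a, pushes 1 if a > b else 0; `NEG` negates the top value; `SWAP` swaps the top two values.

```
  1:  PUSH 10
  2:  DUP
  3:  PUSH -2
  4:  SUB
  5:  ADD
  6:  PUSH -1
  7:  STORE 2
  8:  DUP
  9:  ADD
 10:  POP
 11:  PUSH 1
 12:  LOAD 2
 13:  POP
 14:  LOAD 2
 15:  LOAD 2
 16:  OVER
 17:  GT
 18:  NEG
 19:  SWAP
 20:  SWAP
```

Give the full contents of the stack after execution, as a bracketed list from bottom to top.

PUSH 10 → 10
DUP     → 10 10
PUSH -2 → 10 10 -2
SUB     → 10 12
ADD     → 22
PUSH -1 → 22 -1
STORE 2 → 22
DUP     → 22 22
ADD     → 44
POP     → (empty)
PUSH 1  → 1
LOAD 2  → 1 -1
POP     → 1
LOAD 2  → 1 -1
LOAD 2  → 1 -1 -1
OVER    → 1 -1 -1 -1
GT      → 1 -1 0
NEG     → 1 -1 0
SWAP    → 1 0 -1
SWAP    → 1 -1 0

[1, -1, 0]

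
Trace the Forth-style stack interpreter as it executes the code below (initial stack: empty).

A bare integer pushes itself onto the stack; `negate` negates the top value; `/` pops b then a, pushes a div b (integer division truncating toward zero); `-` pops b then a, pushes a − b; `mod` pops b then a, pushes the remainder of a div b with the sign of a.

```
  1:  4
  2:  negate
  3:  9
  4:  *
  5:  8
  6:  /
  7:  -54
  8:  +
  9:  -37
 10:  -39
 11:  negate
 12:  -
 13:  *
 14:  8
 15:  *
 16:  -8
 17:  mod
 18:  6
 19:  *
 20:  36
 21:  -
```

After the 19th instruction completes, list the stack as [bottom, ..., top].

4      → 4
negate → -4
9      → -4 9
*      → -36
8      → -36 8
/      → -4
-54    → -4 -54
+      → -58
-37    → -58 -37
-39    → -58 -37 -39
negate → -58 -37 39
-      → -58 -76
*      → 4408
8      → 4408 8
*      → 35264
-8     → 35264 -8
mod    → 0
6      → 0 6
*      → 0

[0]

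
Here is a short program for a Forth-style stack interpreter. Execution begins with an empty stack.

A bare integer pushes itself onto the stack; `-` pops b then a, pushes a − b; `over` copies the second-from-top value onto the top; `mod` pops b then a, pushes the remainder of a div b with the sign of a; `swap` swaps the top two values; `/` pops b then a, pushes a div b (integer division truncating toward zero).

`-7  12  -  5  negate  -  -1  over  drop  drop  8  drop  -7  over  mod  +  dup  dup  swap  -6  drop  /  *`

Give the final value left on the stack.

-21

-7     -> [-7]
12     -> [-7, 12]
-      -> [-19]
5      -> [-19, 5]
negate -> [-19, -5]
-      -> [-14]
-1     -> [-14, -1]
over   -> [-14, -1, -14]
drop   -> [-14, -1]
drop   -> [-14]
8      -> [-14, 8]
drop   -> [-14]
-7     -> [-14, -7]
over   -> [-14, -7, -14]
mod    -> [-14, -7]
+      -> [-21]
dup    -> [-21, -21]
dup    -> [-21, -21, -21]
swap   -> [-21, -21, -21]
-6     -> [-21, -21, -21, -6]
drop   -> [-21, -21, -21]
/      -> [-21, 1]
*      -> [-21]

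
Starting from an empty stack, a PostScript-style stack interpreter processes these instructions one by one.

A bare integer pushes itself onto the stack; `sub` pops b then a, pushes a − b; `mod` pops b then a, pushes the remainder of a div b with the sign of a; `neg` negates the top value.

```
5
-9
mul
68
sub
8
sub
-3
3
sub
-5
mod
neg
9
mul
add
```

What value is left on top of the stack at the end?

-112

5   → 5
-9  → 5 -9
mul → -45
68  → -45 68
sub → -113
8   → -113 8
sub → -121
-3  → -121 -3
3   → -121 -3 3
sub → -121 -6
-5  → -121 -6 -5
mod → -121 -1
neg → -121 1
9   → -121 1 9
mul → -121 9
add → -112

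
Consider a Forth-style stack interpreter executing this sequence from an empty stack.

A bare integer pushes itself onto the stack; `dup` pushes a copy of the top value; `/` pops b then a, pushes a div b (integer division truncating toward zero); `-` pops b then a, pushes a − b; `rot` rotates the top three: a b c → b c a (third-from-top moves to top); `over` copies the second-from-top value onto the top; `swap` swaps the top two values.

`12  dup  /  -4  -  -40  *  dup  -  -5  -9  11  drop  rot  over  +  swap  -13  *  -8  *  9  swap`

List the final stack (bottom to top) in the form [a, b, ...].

12   : [12]
dup  : [12, 12]
/    : [1]
-4   : [1, -4]
-    : [5]
-40  : [5, -40]
*    : [-200]
dup  : [-200, -200]
-    : [0]
-5   : [0, -5]
-9   : [0, -5, -9]
11   : [0, -5, -9, 11]
drop : [0, -5, -9]
rot  : [-5, -9, 0]
over : [-5, -9, 0, -9]
+    : [-5, -9, -9]
swap : [-5, -9, -9]
-13  : [-5, -9, -9, -13]
*    : [-5, -9, 117]
-8   : [-5, -9, 117, -8]
*    : [-5, -9, -936]
9    : [-5, -9, -936, 9]
swap : [-5, -9, 9, -936]

[-5, -9, 9, -936]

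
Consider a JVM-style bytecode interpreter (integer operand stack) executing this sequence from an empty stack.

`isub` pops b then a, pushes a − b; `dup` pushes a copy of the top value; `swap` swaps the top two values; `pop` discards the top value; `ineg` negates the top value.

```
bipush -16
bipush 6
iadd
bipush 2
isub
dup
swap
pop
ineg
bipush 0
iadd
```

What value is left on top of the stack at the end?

bipush -16  -16
bipush 6    -16 6
iadd        -10
bipush 2    -10 2
isub        -12
dup         -12 -12
swap        -12 -12
pop         -12
ineg        12
bipush 0    12 0
iadd        12

12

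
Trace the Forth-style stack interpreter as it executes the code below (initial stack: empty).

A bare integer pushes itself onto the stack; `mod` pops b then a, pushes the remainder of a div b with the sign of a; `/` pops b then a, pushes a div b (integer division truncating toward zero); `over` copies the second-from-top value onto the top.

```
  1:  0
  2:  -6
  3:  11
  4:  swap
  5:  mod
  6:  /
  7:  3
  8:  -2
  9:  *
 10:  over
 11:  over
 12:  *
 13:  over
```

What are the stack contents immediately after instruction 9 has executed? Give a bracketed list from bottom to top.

[0, -6]

0    : 0
-6   : 0 -6
11   : 0 -6 11
swap : 0 11 -6
mod  : 0 5
/    : 0
3    : 0 3
-2   : 0 3 -2
*    : 0 -6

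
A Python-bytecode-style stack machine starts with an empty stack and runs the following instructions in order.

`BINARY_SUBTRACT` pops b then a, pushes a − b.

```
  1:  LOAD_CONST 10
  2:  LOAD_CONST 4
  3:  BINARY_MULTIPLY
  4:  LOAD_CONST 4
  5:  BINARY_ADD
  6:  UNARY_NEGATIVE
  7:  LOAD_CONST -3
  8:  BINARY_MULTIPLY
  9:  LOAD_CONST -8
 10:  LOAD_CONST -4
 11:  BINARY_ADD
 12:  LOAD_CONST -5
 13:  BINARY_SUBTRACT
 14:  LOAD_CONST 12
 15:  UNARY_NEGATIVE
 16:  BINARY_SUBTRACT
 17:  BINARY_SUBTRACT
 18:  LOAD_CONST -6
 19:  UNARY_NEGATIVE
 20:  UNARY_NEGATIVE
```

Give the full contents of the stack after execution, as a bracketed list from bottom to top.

[127, -6]

LOAD_CONST 10   -> [10]
LOAD_CONST 4    -> [10, 4]
BINARY_MULTIPLY -> [40]
LOAD_CONST 4    -> [40, 4]
BINARY_ADD      -> [44]
UNARY_NEGATIVE  -> [-44]
LOAD_CONST -3   -> [-44, -3]
BINARY_MULTIPLY -> [132]
LOAD_CONST -8   -> [132, -8]
LOAD_CONST -4   -> [132, -8, -4]
BINARY_ADD      -> [132, -12]
LOAD_CONST -5   -> [132, -12, -5]
BINARY_SUBTRACT -> [132, -7]
LOAD_CONST 12   -> [132, -7, 12]
UNARY_NEGATIVE  -> [132, -7, -12]
BINARY_SUBTRACT -> [132, 5]
BINARY_SUBTRACT -> [127]
LOAD_CONST -6   -> [127, -6]
UNARY_NEGATIVE  -> [127, 6]
UNARY_NEGATIVE  -> [127, -6]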